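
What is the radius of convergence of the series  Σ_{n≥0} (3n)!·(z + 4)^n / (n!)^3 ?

Ratio test: |a_{n+1}/a_n| = (3n+1)·(3n+2)·(3n+3)/(n+1)³ → 27 as n → ∞.
Thus R = 1/(27) = 1/27.

R = 1/27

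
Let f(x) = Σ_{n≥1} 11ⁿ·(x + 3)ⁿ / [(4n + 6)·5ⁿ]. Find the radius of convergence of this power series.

Ratio test: |a_{n+1}/a_n| = [(4n + 6)/(4(n+1) + 6)] · 11/5 → 11/5 as n → ∞.
The series converges when 11/5 · |x + 3| < 1, giving R = 5/11.

R = 5/11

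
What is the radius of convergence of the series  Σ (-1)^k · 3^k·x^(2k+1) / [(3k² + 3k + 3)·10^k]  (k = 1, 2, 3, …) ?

The ratio of consecutive coefficients is [(3k² + 3k + 3)/(3(k+1)² + 3(k+1) + 3)] · 3/10 → 3/10.
Since the exponent of x increases by 2 each term, convergence requires |x|² < 10/3, hence R = √30/3.

R = √30/3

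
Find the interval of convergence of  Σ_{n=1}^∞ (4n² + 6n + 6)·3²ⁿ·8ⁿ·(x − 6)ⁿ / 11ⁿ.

By the ratio test, |a_{n+1}/a_n| = [(4(n+1)² + 6(n+1) + 6)/(4n² + 6n + 6)] · 9·8/11 → 72/11.
Hence the series converges for |x − 6| < 1/(72/11) = 11/72, so the radius of convergence is 11/72.
Endpoint x = 443/72: the terms have absolute value of order n², which does not tend to 0, so the series diverges by the divergence test.
At x = 421/72: the terms have absolute value of order n², which does not tend to 0, so the series diverges by the divergence test.

(421/72, 443/72)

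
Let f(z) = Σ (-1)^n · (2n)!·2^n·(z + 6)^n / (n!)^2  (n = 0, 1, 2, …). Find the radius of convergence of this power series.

R = 1/8

Ratio test: |a_{n+1}/a_n| = (2n+1)·(2n+2)/(n+1)² · 2 → 8 as n → ∞.
The series converges when 8 · |z + 6| < 1, giving R = 1/8.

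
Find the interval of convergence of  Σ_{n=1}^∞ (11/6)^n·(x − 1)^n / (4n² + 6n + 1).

By the ratio test, |a_{n+1}/a_n| = [(4n² + 6n + 1)/(4(n+1)² + 6(n+1) + 1)] · 11/6 → 11/6.
Hence the series converges for |x − 1| < 1/(11/6) = 6/11, so the radius of convergence is 6/11.
Endpoint x = 17/11: the series is dominated by a constant times Σ 1/n², which converges (p = 2 > 1).
When x = 5/11, the series is dominated by a constant times Σ 1/n², which converges (p = 2 > 1).

[5/11, 17/11]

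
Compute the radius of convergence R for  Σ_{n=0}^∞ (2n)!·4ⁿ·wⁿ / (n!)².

R = 1/16

Ratio test: |a_{n+1}/a_n| = (2n+1)·(2n+2)/(n+1)² · 4 → 16 as n → ∞.
Hence the series converges for |w| < 1/(16) = 1/16, so the radius of convergence is 1/16.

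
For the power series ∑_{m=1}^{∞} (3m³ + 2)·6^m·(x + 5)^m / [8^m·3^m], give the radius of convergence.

Apply the ratio test: |a_{m+1}| / |a_m| = [(3(m+1)³ + 2)/(3m³ + 2)] · 6/(8·3), which tends to 1/4 as m → ∞.
Hence the series converges for |x + 5| < 1/(1/4) = 4, so the radius of convergence is 4.

R = 4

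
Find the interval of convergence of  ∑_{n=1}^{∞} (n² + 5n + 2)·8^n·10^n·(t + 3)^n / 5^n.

(-49/16, -47/16)

By the ratio test, |a_{n+1}/a_n| = [((n+1)² + 5(n+1) + 2)/(n² + 5n + 2)] · 8·10/5 → 16.
Thus R = 1/(16) = 1/16.
When t = -47/16, the terms have absolute value of order n², which does not tend to 0, so the series diverges by the divergence test.
At t = -49/16: the n-th term does not approach 0; divergence by the term test.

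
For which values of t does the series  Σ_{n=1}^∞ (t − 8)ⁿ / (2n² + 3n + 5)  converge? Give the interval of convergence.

[7, 9]

The ratio of consecutive coefficients is (2n² + 3n + 5)/(2(n+1)² + 3(n+1) + 5) → 1.
Hence R = 1.
When t = 9, the series is dominated by a constant times Σ 1/n², which converges (p = 2 > 1).
At t = 7: the series is dominated by a constant times Σ 1/n², which converges (p = 2 > 1).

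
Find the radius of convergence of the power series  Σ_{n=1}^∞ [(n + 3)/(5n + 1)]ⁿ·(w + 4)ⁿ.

R = 5

Root test: |a_n|^(1/n) = (n + 3)/(5n + 1) → 1/5.
Thus R = 1/(1/5) = 5.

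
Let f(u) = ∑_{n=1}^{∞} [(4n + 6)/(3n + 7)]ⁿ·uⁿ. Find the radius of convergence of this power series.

R = 3/4

By the Cauchy root test, |a_n|^(1/n) = (4n + 6)/(3n + 7) → 4/3.
Thus R = 1/(4/3) = 3/4.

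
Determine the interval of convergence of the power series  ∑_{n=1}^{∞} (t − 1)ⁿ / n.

Apply the ratio test: |a_{n+1}| / |a_n| = n/(n+1), which tends to 1 as n → ∞.
Hence R = 1.
Check t = 2: the terms are asymptotic to a nonzero constant times 1/n, so the series diverges by limit comparison with Σ 1/n.
Check t = 0: the terms alternate in sign and decrease monotonically to 0 in absolute value (size ~ c/n), so the alternating series test gives convergence.

[0, 2)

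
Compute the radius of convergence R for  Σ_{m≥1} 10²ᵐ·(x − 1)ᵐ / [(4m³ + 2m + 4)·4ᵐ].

R = 1/25

By the ratio test, |a_{m+1}/a_m| = [(4m³ + 2m + 4)/(4(m+1)³ + 2(m+1) + 4)] · 100/4 → 25.
Thus R = 1/(25) = 1/25.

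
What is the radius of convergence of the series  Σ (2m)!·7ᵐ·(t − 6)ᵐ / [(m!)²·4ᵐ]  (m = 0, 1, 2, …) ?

R = 1/7

By the ratio test, |a_{m+1}/a_m| = (2m+1)·(2m+2)/(m+1)² · 7/4 → 7.
Thus R = 1/(7) = 1/7.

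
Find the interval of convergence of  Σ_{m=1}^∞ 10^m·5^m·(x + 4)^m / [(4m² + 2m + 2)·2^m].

[-101/25, -99/25]

The ratio of consecutive coefficients is [(4m² + 2m + 2)/(4(m+1)² + 2(m+1) + 2)] · 10·5/2 → 25.
Hence the series converges for |x + 4| < 1/(25) = 1/25, so the radius of convergence is 1/25.
Endpoint x = -99/25: the series is dominated by a constant times Σ 1/m², which converges (p = 2 > 1).
Endpoint x = -101/25: the series is dominated by a constant times Σ 1/m², which converges (p = 2 > 1).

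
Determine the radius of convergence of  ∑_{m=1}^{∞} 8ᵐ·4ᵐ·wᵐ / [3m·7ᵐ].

R = 7/32

The ratio of consecutive coefficients is [3m/3(m+1)] · 8·4/7 → 32/7.
Convergence for |w| · 32/7 < 1, i.e. |w| < 7/32. So R = 7/32.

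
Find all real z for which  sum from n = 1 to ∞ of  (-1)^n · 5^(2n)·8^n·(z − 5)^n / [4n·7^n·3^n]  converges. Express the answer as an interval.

(979/200, 1021/200]

By the ratio test, |a_{n+1}/a_n| = [4n/4(n+1)] · 25·8/(7·3) → 200/21.
Thus R = 1/(200/21) = 21/200.
When z = 1021/200, an alternating series whose terms decrease to 0 in absolute value, so it converges by the Leibniz criterion.
When z = 979/200, the terms behave like c/n; limit comparison with the harmonic series gives divergence.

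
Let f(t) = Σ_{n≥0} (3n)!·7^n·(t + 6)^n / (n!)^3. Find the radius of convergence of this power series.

By the ratio test, |a_{n+1}/a_n| = (3n+1)·(3n+2)·(3n+3)/(n+1)³ · 7 → 189.
Hence the series converges for |t + 6| < 1/(189) = 1/189, so the radius of convergence is 1/189.

R = 1/189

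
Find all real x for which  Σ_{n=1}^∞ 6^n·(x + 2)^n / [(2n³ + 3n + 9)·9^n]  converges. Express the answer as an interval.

[-7/2, -1/2]

Ratio test: |a_{n+1}/a_n| = [(2n³ + 3n + 9)/(2(n+1)³ + 3(n+1) + 9)] · 6/9 → 2/3 as n → ∞.
The series converges when 2/3 · |x + 2| < 1, giving R = 3/2.
Check x = -1/2: the series is dominated by a constant times Σ 1/n³, which converges (p = 3 > 1).
Check x = -7/2: the series is dominated by a constant times Σ 1/n³, which converges (p = 3 > 1).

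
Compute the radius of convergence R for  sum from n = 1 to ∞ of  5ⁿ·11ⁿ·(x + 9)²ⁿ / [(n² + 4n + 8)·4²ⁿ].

The ratio of consecutive coefficients is [(n² + 4n + 8)/((n+1)² + 4(n+1) + 8)] · 5·11/16 → 55/16.
Successive powers of (x + 9) differ by 2, so the series converges when |x + 9|² · 55/16 < 1, i.e. |x + 9| < √(16/55). So R = 4√55/55.

R = 4√55/55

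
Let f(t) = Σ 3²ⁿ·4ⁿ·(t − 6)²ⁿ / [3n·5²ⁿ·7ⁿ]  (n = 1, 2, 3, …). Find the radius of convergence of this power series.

By the ratio test, |a_{n+1}/a_n| = [3n/3(n+1)] · 9·4/(25·7) → 36/175.
Since the exponent of (t − 6) increases by 2 each term, convergence requires |t − 6|² < 175/36, hence R = 5√7/6.

R = 5√7/6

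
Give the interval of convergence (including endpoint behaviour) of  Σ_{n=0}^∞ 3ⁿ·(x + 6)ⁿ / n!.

(−∞, ∞)

Ratio test: |a_{n+1}/a_n| = 3 · 1/(n+1) → 0 as n → ∞.
The limit is 0, so the series converges for all x; R = ∞.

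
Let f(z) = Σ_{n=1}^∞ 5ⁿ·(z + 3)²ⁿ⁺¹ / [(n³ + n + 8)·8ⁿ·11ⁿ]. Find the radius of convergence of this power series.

R = 2√110/5

Ratio test: |a_{n+1}/a_n| = [(n³ + n + 8)/((n+1)³ + (n+1) + 8)] · 5/(8·11) → 5/88 as n → ∞.
Writing y = (z + 3)², the series in y has radius 88/5, so |z + 3| < √(88/5) and R = 2√110/5.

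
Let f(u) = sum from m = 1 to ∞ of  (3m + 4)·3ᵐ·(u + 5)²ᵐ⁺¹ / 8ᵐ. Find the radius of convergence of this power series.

Apply the ratio test: |a_{m+1}| / |a_m| = [(3(m+1) + 4)/(3m + 4)] · 3/8, which tends to 3/8 as m → ∞.
Since the exponent of (u + 5) increases by 2 each term, convergence requires |u + 5|² < 8/3, hence R = 2√6/3.

R = 2√6/3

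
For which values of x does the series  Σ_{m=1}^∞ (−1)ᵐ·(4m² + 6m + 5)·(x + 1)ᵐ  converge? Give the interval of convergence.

Apply the ratio test: |a_{m+1}| / |a_m| = (4(m+1)² + 6(m+1) + 5)/(4m² + 6m + 5), which tends to 1 as m → ∞.
So the series converges when |x + 1| < 1 and diverges when |x + 1| > 1; R = 1.
Check x = 0: the terms do not tend to 0, so the series diverges.
Endpoint x = -2: the terms do not tend to 0, so the series diverges.

(-2, 0)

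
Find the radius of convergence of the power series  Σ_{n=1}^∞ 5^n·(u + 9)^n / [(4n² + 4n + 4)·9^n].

R = 9/5

By the ratio test, |a_{n+1}/a_n| = [(4n² + 4n + 4)/(4(n+1)² + 4(n+1) + 4)] · 5/9 → 5/9.
Convergence for |u + 9| · 5/9 < 1, i.e. |u + 9| < 9/5. So R = 9/5.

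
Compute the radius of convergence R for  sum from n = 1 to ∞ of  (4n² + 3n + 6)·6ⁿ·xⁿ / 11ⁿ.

The ratio of consecutive coefficients is [(4(n+1)² + 3(n+1) + 6)/(4n² + 3n + 6)] · 6/11 → 6/11.
Hence the series converges for |x| < 1/(6/11) = 11/6, so the radius of convergence is 11/6.

R = 11/6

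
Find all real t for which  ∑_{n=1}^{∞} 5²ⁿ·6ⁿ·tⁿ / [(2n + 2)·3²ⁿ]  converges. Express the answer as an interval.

[-3/50, 3/50)

The ratio of consecutive coefficients is [(2n + 2)/(2(n+1) + 2)] · 25·6/9 → 50/3.
Thus R = 1/(50/3) = 3/50.
Check t = 3/50: comparison with the harmonic series Σ 1/n shows the series diverges.
Endpoint t = -3/50: the terms alternate in sign and decrease monotonically to 0 in absolute value (size ~ c/n), so the alternating series test gives convergence.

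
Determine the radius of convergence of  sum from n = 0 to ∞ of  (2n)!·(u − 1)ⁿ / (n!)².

R = 1/4

By the ratio test, |a_{n+1}/a_n| = (2n+1)·(2n+2)/(n+1)² → 4.
Convergence for |u − 1| · 4 < 1, i.e. |u − 1| < 1/4. So R = 1/4.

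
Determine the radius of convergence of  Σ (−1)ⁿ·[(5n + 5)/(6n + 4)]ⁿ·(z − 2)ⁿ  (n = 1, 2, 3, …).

Root test: |a_n|^(1/n) = (5n + 5)/(6n + 4) → 5/6.
Hence the series converges for |z − 2| < 1/(5/6) = 6/5, so the radius of convergence is 6/5.

R = 6/5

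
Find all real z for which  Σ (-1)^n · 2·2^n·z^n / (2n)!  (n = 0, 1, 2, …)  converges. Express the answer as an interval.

By the ratio test, |a_{n+1}/a_n| = 2/2 · 2 · 1/[(2n+1)·(2n+2)] → 0.
Since the limit is 0 < 1 for every z, the series converges on all of ℝ and R = ∞.

(−∞, ∞)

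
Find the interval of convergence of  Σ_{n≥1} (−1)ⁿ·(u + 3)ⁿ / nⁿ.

(−∞, ∞)

Root test: |a_n|^(1/n) = 1/n → 0.
The limit is 0 for every u, so R = ∞.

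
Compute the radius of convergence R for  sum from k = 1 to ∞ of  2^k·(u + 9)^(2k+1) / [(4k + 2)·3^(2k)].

The ratio of consecutive coefficients is [(4k + 2)/(4(k+1) + 2)] · 2/9 → 2/9.
Since the exponent of (u + 9) increases by 2 each term, convergence requires |u + 9|² < 9/2, hence R = 3√2/2.

R = 3√2/2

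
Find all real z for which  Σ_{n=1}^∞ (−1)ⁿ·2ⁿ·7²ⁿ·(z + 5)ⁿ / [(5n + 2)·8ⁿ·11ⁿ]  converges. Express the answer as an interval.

(-289/49, -201/49]

By the ratio test, |a_{n+1}/a_n| = [(5n + 2)/(5(n+1) + 2)] · 2·49/(8·11) → 49/44.
The series converges when 49/44 · |z + 5| < 1, giving R = 44/49.
At z = -201/49: convergence follows from the alternating series test (terms decrease monotonically to 0).
Endpoint z = -289/49: comparison with the harmonic series Σ 1/n shows the series diverges.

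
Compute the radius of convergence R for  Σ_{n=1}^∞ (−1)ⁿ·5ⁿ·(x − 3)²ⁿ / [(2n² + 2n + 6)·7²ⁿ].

R = 7√5/5

Apply the ratio test: |a_{n+1}| / |a_n| = [(2n² + 2n + 6)/(2(n+1)² + 2(n+1) + 6)] · 5/49, which tends to 5/49 as n → ∞.
Writing y = (x − 3)², the series in y has radius 49/5, so |x − 3| < √(49/5) and R = 7√5/5.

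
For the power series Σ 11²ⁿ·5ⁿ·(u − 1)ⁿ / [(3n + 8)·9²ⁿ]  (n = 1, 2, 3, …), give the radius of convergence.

Ratio test: |a_{n+1}/a_n| = [(3n + 8)/(3(n+1) + 8)] · 121·5/81 → 605/81 as n → ∞.
Convergence for |u − 1| · 605/81 < 1, i.e. |u − 1| < 81/605. So R = 81/605.

R = 81/605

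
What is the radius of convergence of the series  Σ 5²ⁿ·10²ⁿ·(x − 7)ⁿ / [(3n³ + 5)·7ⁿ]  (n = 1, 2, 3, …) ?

R = 7/2500

By the ratio test, |a_{n+1}/a_n| = [(3n³ + 5)/(3(n+1)³ + 5)] · 25·100/7 → 2500/7.
Hence the series converges for |x − 7| < 1/(2500/7) = 7/2500, so the radius of convergence is 7/2500.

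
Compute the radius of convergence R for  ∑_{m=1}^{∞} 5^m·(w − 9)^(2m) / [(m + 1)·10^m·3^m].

By the ratio test, |a_{m+1}/a_m| = [(m + 1)/((m+1) + 1)] · 5/(10·3) → 1/6.
Writing y = (w − 9)², the series in y has radius 6, so |w − 9| < √(6) and R = √6.

R = √6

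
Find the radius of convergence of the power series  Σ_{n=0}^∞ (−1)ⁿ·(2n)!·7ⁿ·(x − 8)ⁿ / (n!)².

The ratio of consecutive coefficients is (2n+1)·(2n+2)/(n+1)² · 7 → 28.
Thus R = 1/(28) = 1/28.

R = 1/28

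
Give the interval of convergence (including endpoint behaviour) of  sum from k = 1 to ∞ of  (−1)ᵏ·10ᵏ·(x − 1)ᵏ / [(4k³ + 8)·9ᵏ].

The ratio of consecutive coefficients is [(4k³ + 8)/(4(k+1)³ + 8)] · 10/9 → 10/9.
Hence the series converges for |x − 1| < 1/(10/9) = 9/10, so the radius of convergence is 9/10.
When x = 19/10, absolute convergence follows by limit comparison with Σ 1/k³.
At x = 1/10: absolute convergence follows by limit comparison with Σ 1/k³.

[1/10, 19/10]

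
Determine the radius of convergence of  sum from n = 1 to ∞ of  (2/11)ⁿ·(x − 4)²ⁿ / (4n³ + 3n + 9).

The ratio of consecutive coefficients is [(4n³ + 3n + 9)/(4(n+1)³ + 3(n+1) + 9)] · 2/11 → 2/11.
Successive powers of (x − 4) differ by 2, so the series converges when |x − 4|² · 2/11 < 1, i.e. |x − 4| < √(11/2). So R = √22/2.

R = √22/2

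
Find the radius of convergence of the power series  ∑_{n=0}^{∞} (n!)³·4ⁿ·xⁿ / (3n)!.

R = 27/4

Ratio test: |a_{n+1}/a_n| = (n+1)³/[(3n+1)·(3n+2)·(3n+3)] · 4 → 4/27 as n → ∞.
Thus R = 1/(4/27) = 27/4.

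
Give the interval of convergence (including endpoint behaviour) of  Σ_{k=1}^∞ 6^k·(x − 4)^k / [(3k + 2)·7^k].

Apply the ratio test: |a_{k+1}| / |a_k| = [(3k + 2)/(3(k+1) + 2)] · 6/7, which tends to 6/7 as k → ∞.
The series converges when 6/7 · |x − 4| < 1, giving R = 7/6.
Check x = 31/6: the terms are asymptotic to a nonzero constant times 1/k, so the series diverges by limit comparison with Σ 1/k.
At x = 17/6: the terms alternate in sign and decrease monotonically to 0 in absolute value (size ~ c/k), so the alternating series test gives convergence.

[17/6, 31/6)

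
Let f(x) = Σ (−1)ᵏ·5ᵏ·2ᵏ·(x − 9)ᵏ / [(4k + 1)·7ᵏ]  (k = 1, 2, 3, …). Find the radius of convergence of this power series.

Ratio test: |a_{k+1}/a_k| = [(4k + 1)/(4(k+1) + 1)] · 5·2/7 → 10/7 as k → ∞.
Convergence for |x − 9| · 10/7 < 1, i.e. |x − 9| < 7/10. So R = 7/10.

R = 7/10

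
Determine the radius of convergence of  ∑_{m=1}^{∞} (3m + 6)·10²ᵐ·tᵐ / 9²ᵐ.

R = 81/100

By the ratio test, |a_{m+1}/a_m| = [(3(m+1) + 6)/(3m + 6)] · 100/81 → 100/81.
The series converges when 100/81 · |t| < 1, giving R = 81/100.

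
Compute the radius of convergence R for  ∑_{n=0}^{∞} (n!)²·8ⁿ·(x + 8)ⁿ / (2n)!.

R = 1/2

The ratio of consecutive coefficients is (n+1)²/[(2n+1)·(2n+2)] · 8 → 2.
Thus R = 1/(2) = 1/2.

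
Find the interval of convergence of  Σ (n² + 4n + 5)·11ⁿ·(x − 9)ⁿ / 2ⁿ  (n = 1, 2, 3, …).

Ratio test: |a_{n+1}/a_n| = [((n+1)² + 4(n+1) + 5)/(n² + 4n + 5)] · 11/2 → 11/2 as n → ∞.
Convergence for |x − 9| · 11/2 < 1, i.e. |x − 9| < 2/11. So R = 2/11.
Endpoint x = 101/11: the terms have absolute value of order n², which does not tend to 0, so the series diverges by the divergence test.
Endpoint x = 97/11: the terms do not tend to 0, so the series diverges.

(97/11, 101/11)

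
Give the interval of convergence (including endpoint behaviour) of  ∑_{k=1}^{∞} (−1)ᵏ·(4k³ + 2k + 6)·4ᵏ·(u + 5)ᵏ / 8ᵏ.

(-7, -3)

Ratio test: |a_{k+1}/a_k| = [(4(k+1)³ + 2(k+1) + 6)/(4k³ + 2k + 6)] · 4/8 → 1/2 as k → ∞.
Thus R = 1/(1/2) = 2.
Endpoint u = -3: the terms have absolute value of order k³, which does not tend to 0, so the series diverges by the divergence test.
At u = -7: the terms have absolute value of order k³, which does not tend to 0, so the series diverges by the divergence test.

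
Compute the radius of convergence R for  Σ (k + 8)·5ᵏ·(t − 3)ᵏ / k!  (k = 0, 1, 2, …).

The ratio of consecutive coefficients is ((k+1) + 8)/(k + 8) · 5 · 1/(k+1) → 0.
The limit is 0, so the series converges for all t; R = ∞.

R = ∞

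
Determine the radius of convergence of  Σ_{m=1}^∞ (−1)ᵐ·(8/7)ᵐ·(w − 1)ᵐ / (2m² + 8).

R = 7/8

Ratio test: |a_{m+1}/a_m| = [(2m² + 8)/(2(m+1)² + 8)] · 8/7 → 8/7 as m → ∞.
Convergence for |w − 1| · 8/7 < 1, i.e. |w − 1| < 7/8. So R = 7/8.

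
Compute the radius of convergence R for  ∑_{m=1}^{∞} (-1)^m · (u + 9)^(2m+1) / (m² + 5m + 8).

R = 1

The ratio of consecutive coefficients is (m² + 5m + 8)/((m+1)² + 5(m+1) + 8) → 1.
Successive powers of (u + 9) differ by 2, so the series converges when |u + 9|² · 1 < 1, i.e. |u + 9| < √(1) = 1. So R = 1.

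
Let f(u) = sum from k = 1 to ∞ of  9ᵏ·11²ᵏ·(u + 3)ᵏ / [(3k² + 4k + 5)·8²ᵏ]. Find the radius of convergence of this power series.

By the ratio test, |a_{k+1}/a_k| = [(3k² + 4k + 5)/(3(k+1)² + 4(k+1) + 5)] · 9·121/64 → 1089/64.
Hence the series converges for |u + 3| < 1/(1089/64) = 64/1089, so the radius of convergence is 64/1089.

R = 64/1089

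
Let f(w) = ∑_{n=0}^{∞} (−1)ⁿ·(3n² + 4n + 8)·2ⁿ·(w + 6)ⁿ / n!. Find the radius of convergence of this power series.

R = ∞

By the ratio test, |a_{n+1}/a_n| = (3(n+1)² + 4(n+1) + 8)/(3n² + 4n + 8) · 2 · 1/(n+1) → 0.
The ratio tends to 0 regardless of w, hence R = ∞.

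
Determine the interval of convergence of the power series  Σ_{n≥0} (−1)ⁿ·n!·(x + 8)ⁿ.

{-8}

Apply the ratio test: |a_{n+1}| / |a_n| = (n+1), which tends to ∞ as n → ∞.
The ratio grows without bound, so the series diverges whenever (x + 8) ≠ 0; it converges only at x = -8. R = 0.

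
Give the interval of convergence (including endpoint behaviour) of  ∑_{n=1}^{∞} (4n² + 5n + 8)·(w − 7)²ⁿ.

Apply the ratio test: |a_{n+1}| / |a_n| = (4(n+1)² + 5(n+1) + 8)/(4n² + 5n + 8), which tends to 1 as n → ∞.
Writing y = (w − 7)², the series in y has radius 1, so |w − 7| < √(1) = 1 and R = 1.
When w = 8, the terms do not tend to 0, so the series diverges.
Check w = 6: the terms do not tend to 0, so the series diverges.

(6, 8)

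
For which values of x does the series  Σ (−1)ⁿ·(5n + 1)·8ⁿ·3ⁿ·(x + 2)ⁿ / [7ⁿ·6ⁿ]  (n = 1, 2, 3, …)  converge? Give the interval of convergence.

The ratio of consecutive coefficients is [(5(n+1) + 1)/(5n + 1)] · 8·3/(7·6) → 4/7.
Thus R = 1/(4/7) = 7/4.
At x = -1/4: the n-th term does not approach 0; divergence by the term test.
When x = -15/4, the terms do not tend to 0, so the series diverges.

(-15/4, -1/4)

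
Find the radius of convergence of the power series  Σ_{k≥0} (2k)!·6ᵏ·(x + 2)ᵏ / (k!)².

Ratio test: |a_{k+1}/a_k| = (2k+1)·(2k+2)/(k+1)² · 6 → 24 as k → ∞.
Thus R = 1/(24) = 1/24.

R = 1/24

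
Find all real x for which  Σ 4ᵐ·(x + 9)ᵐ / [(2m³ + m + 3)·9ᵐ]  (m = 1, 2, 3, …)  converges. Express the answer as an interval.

Ratio test: |a_{m+1}/a_m| = [(2m³ + m + 3)/(2(m+1)³ + (m+1) + 3)] · 4/9 → 4/9 as m → ∞.
Thus R = 1/(4/9) = 9/4.
When x = -27/4, the terms are on the order of 1/m³, so the series converges absolutely by comparison with the p-series (p = 3 > 1).
When x = -45/4, the series is dominated by a constant times Σ 1/m³, which converges (p = 3 > 1).

[-45/4, -27/4]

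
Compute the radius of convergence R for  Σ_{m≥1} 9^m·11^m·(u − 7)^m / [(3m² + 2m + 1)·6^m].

By the ratio test, |a_{m+1}/a_m| = [(3m² + 2m + 1)/(3(m+1)² + 2(m+1) + 1)] · 9·11/6 → 33/2.
Convergence for |u − 7| · 33/2 < 1, i.e. |u − 7| < 2/33. So R = 2/33.

R = 2/33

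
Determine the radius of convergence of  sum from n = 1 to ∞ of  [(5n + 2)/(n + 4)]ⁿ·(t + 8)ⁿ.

R = 1/5

Applying the root test, |a_n|^(1/n) = (5n + 2)/(n + 4) → 5.
The series converges when 5 · |t + 8| < 1, giving R = 1/5.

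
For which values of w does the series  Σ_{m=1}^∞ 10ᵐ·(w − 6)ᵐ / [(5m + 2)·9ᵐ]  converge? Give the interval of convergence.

[51/10, 69/10)

Ratio test: |a_{m+1}/a_m| = [(5m + 2)/(5(m+1) + 2)] · 10/9 → 10/9 as m → ∞.
Hence the series converges for |w − 6| < 1/(10/9) = 9/10, so the radius of convergence is 9/10.
At w = 69/10: comparison with the harmonic series Σ 1/m shows the series diverges.
When w = 51/10, an alternating series whose terms decrease to 0 in absolute value, so it converges by the Leibniz criterion.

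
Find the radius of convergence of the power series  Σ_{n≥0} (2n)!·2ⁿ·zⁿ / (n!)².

R = 1/8

The ratio of consecutive coefficients is (2n+1)·(2n+2)/(n+1)² · 2 → 8.
Hence the series converges for |z| < 1/(8) = 1/8, so the radius of convergence is 1/8.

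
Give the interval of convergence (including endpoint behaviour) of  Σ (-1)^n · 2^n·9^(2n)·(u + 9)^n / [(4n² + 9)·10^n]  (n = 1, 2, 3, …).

Ratio test: |a_{n+1}/a_n| = [(4n² + 9)/(4(n+1)² + 9)] · 2·81/10 → 81/5 as n → ∞.
Hence the series converges for |u + 9| < 1/(81/5) = 5/81, so the radius of convergence is 5/81.
Endpoint u = -724/81: the terms are on the order of 1/n², so the series converges absolutely by comparison with the p-series (p = 2 > 1).
Endpoint u = -734/81: the series is dominated by a constant times Σ 1/n², which converges (p = 2 > 1).

[-734/81, -724/81]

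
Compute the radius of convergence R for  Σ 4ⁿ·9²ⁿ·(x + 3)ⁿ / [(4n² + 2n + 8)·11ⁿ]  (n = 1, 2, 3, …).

R = 11/324

The ratio of consecutive coefficients is [(4n² + 2n + 8)/(4(n+1)² + 2(n+1) + 8)] · 4·81/11 → 324/11.
Hence the series converges for |x + 3| < 1/(324/11) = 11/324, so the radius of convergence is 11/324.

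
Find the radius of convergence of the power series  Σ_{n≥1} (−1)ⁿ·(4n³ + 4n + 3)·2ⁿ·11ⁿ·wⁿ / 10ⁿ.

R = 5/11

The ratio of consecutive coefficients is [(4(n+1)³ + 4(n+1) + 3)/(4n³ + 4n + 3)] · 2·11/10 → 11/5.
The series converges when 11/5 · |w| < 1, giving R = 5/11.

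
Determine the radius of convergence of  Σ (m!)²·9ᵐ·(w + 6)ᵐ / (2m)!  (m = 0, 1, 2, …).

The ratio of consecutive coefficients is (m+1)²/[(2m+1)·(2m+2)] · 9 → 9/4.
Hence the series converges for |w + 6| < 1/(9/4) = 4/9, so the radius of convergence is 4/9.

R = 4/9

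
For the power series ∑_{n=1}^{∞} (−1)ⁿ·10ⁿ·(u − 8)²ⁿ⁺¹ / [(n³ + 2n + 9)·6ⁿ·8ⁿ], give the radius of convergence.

R = 2√30/5

The ratio of consecutive coefficients is [(n³ + 2n + 9)/((n+1)³ + 2(n+1) + 9)] · 10/(6·8) → 5/24.
Since the exponent of (u − 8) increases by 2 each term, convergence requires |u − 8|² < 24/5, hence R = 2√30/5.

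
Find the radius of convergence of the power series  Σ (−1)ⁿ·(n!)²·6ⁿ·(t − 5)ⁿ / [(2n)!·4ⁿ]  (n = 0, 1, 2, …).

Ratio test: |a_{n+1}/a_n| = (n+1)²/[(2n+1)·(2n+2)] · 6/4 → 3/8 as n → ∞.
Convergence for |t − 5| · 3/8 < 1, i.e. |t − 5| < 8/3. So R = 8/3.

R = 8/3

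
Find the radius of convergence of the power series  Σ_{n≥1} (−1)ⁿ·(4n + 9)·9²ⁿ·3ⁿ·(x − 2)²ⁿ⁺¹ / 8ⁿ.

R = 2√6/27

Apply the ratio test: |a_{n+1}| / |a_n| = [(4(n+1) + 9)/(4n + 9)] · 81·3/8, which tends to 243/8 as n → ∞.
Successive powers of (x − 2) differ by 2, so the series converges when |x − 2|² · 243/8 < 1, i.e. |x − 2| < √(8/243). So R = 2√6/27.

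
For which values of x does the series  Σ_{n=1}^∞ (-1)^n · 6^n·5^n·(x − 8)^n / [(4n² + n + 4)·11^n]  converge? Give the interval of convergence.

[229/30, 251/30]

By the ratio test, |a_{n+1}/a_n| = [(4n² + n + 4)/(4(n+1)² + (n+1) + 4)] · 6·5/11 → 30/11.
Thus R = 1/(30/11) = 11/30.
At x = 251/30: the series is dominated by a constant times Σ 1/n², which converges (p = 2 > 1).
At x = 229/30: the terms are on the order of 1/n², so the series converges absolutely by comparison with the p-series (p = 2 > 1).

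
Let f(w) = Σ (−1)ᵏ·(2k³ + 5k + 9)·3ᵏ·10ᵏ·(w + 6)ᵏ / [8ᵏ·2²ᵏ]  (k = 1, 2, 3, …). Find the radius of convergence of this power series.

R = 16/15

Apply the ratio test: |a_{k+1}| / |a_k| = [(2(k+1)³ + 5(k+1) + 9)/(2k³ + 5k + 9)] · 3·10/(8·4), which tends to 15/16 as k → ∞.
The series converges when 15/16 · |w + 6| < 1, giving R = 16/15.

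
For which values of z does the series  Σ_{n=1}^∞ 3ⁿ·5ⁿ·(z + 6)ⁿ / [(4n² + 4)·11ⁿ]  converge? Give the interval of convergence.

[-101/15, -79/15]

The ratio of consecutive coefficients is [(4n² + 4)/(4(n+1)² + 4)] · 3·5/11 → 15/11.
Convergence for |z + 6| · 15/11 < 1, i.e. |z + 6| < 11/15. So R = 11/15.
Check z = -79/15: the series is dominated by a constant times Σ 1/n², which converges (p = 2 > 1).
Check z = -101/15: the series is dominated by a constant times Σ 1/n², which converges (p = 2 > 1).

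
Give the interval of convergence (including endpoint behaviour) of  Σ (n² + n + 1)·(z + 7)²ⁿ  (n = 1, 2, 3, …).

(-8, -6)

Ratio test: |a_{n+1}/a_n| = ((n+1)² + (n+1) + 1)/(n² + n + 1) → 1 as n → ∞.
Writing y = (z + 7)², the series in y has radius 1, so |z + 7| < √(1) = 1 and R = 1.
At z = -6: the n-th term does not approach 0; divergence by the term test.
At z = -8: the n-th term does not approach 0; divergence by the term test.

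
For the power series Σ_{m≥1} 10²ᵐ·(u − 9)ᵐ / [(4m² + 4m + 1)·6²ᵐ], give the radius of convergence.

The ratio of consecutive coefficients is [(4m² + 4m + 1)/(4(m+1)² + 4(m+1) + 1)] · 100/36 → 25/9.
The series converges when 25/9 · |u − 9| < 1, giving R = 9/25.

R = 9/25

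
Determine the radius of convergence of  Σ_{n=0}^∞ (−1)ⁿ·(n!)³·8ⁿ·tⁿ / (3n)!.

R = 27/8

By the ratio test, |a_{n+1}/a_n| = (n+1)³/[(3n+1)·(3n+2)·(3n+3)] · 8 → 8/27.
Convergence for |t| · 8/27 < 1, i.e. |t| < 27/8. So R = 27/8.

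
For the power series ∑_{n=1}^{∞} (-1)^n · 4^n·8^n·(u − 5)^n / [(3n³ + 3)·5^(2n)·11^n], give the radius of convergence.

By the ratio test, |a_{n+1}/a_n| = [(3n³ + 3)/(3(n+1)³ + 3)] · 4·8/(25·11) → 32/275.
Hence the series converges for |u − 5| < 1/(32/275) = 275/32, so the radius of convergence is 275/32.

R = 275/32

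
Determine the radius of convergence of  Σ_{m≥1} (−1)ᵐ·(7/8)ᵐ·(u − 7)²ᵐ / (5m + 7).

R = 2√14/7

The ratio of consecutive coefficients is [(5m + 7)/(5(m+1) + 7)] · 7/8 → 7/8.
Writing y = (u − 7)², the series in y has radius 8/7, so |u − 7| < √(8/7) and R = 2√14/7.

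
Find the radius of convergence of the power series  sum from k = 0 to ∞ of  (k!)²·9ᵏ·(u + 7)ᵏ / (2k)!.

R = 4/9

The ratio of consecutive coefficients is (k+1)²/[(2k+1)·(2k+2)] · 9 → 9/4.
Convergence for |u + 7| · 9/4 < 1, i.e. |u + 7| < 4/9. So R = 4/9.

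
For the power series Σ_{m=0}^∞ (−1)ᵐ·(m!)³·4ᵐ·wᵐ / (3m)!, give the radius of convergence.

The ratio of consecutive coefficients is (m+1)³/[(3m+1)·(3m+2)·(3m+3)] · 4 → 4/27.
Convergence for |w| · 4/27 < 1, i.e. |w| < 27/4. So R = 27/4.

R = 27/4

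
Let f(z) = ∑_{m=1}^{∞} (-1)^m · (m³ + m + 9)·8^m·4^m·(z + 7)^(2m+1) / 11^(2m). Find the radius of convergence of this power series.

R = 11√2/8

Apply the ratio test: |a_{m+1}| / |a_m| = [((m+1)³ + (m+1) + 9)/(m³ + m + 9)] · 8·4/121, which tends to 32/121 as m → ∞.
Writing y = (z + 7)², the series in y has radius 121/32, so |z + 7| < √(121/32) and R = 11√2/8.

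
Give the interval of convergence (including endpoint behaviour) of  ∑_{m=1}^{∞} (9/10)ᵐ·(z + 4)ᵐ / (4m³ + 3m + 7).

Ratio test: |a_{m+1}/a_m| = [(4m³ + 3m + 7)/(4(m+1)³ + 3(m+1) + 7)] · 9/10 → 9/10 as m → ∞.
Hence the series converges for |z + 4| < 1/(9/10) = 10/9, so the radius of convergence is 10/9.
When z = -26/9, the series is dominated by a constant times Σ 1/m³, which converges (p = 3 > 1).
At z = -46/9: the series is dominated by a constant times Σ 1/m³, which converges (p = 3 > 1).

[-46/9, -26/9]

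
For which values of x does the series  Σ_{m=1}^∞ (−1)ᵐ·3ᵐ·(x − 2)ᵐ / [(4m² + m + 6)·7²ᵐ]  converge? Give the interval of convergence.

[-43/3, 55/3]

Apply the ratio test: |a_{m+1}| / |a_m| = [(4m² + m + 6)/(4(m+1)² + (m+1) + 6)] · 3/49, which tends to 3/49 as m → ∞.
Convergence for |x − 2| · 3/49 < 1, i.e. |x − 2| < 49/3. So R = 49/3.
At x = 55/3: the series is dominated by a constant times Σ 1/m², which converges (p = 2 > 1).
Check x = -43/3: the series is dominated by a constant times Σ 1/m², which converges (p = 2 > 1).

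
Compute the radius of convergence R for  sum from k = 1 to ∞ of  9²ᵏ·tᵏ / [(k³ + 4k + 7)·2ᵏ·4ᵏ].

R = 8/81

By the ratio test, |a_{k+1}/a_k| = [(k³ + 4k + 7)/((k+1)³ + 4(k+1) + 7)] · 81/(2·4) → 81/8.
The series converges when 81/8 · |t| < 1, giving R = 8/81.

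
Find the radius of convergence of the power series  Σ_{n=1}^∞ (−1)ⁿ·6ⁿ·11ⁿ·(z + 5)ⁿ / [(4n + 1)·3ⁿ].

R = 1/22

The ratio of consecutive coefficients is [(4n + 1)/(4(n+1) + 1)] · 6·11/3 → 22.
Convergence for |z + 5| · 22 < 1, i.e. |z + 5| < 1/22. So R = 1/22.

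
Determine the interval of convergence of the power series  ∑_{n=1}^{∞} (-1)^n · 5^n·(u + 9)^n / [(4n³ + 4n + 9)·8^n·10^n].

[-25, 7]

The ratio of consecutive coefficients is [(4n³ + 4n + 9)/(4(n+1)³ + 4(n+1) + 9)] · 5/(8·10) → 1/16.
Convergence for |u + 9| · 1/16 < 1, i.e. |u + 9| < 16. So R = 16.
At u = 7: absolute convergence follows by limit comparison with Σ 1/n³.
Endpoint u = -25: absolute convergence follows by limit comparison with Σ 1/n³.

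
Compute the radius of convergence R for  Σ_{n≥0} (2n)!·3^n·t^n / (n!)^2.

R = 1/12

Apply the ratio test: |a_{n+1}| / |a_n| = (2n+1)·(2n+2)/(n+1)² · 3, which tends to 12 as n → ∞.
The series converges when 12 · |t| < 1, giving R = 1/12.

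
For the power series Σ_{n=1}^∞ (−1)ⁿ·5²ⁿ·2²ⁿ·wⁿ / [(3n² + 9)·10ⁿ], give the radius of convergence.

R = 1/10

By the ratio test, |a_{n+1}/a_n| = [(3n² + 9)/(3(n+1)² + 9)] · 25·4/10 → 10.
Hence the series converges for |w| < 1/(10) = 1/10, so the radius of convergence is 1/10.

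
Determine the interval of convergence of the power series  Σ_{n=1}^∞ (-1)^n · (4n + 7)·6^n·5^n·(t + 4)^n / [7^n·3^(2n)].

(-61/10, -19/10)

The ratio of consecutive coefficients is [(4(n+1) + 7)/(4n + 7)] · 6·5/(7·9) → 10/21.
Hence the series converges for |t + 4| < 1/(10/21) = 21/10, so the radius of convergence is 21/10.
When t = -19/10, the terms have absolute value of order n, which does not tend to 0, so the series diverges by the divergence test.
Endpoint t = -61/10: the terms have absolute value of order n, which does not tend to 0, so the series diverges by the divergence test.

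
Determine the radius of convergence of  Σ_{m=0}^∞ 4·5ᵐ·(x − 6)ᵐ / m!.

By the ratio test, |a_{m+1}/a_m| = 4/4 · 5 · 1/(m+1) → 0.
The limit is 0, so the series converges for all x; R = ∞.

R = ∞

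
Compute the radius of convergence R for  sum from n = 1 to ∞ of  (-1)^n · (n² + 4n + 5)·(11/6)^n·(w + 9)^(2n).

R = √66/11

Apply the ratio test: |a_{n+1}| / |a_n| = [((n+1)² + 4(n+1) + 5)/(n² + 4n + 5)] · 11/6, which tends to 11/6 as n → ∞.
Since the exponent of (w + 9) increases by 2 each term, convergence requires |w + 9|² < 6/11, hence R = √66/11.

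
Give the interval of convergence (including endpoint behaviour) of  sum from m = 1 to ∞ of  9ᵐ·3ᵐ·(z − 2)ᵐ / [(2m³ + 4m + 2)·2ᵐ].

[52/27, 56/27]

Ratio test: |a_{m+1}/a_m| = [(2m³ + 4m + 2)/(2(m+1)³ + 4(m+1) + 2)] · 9·3/2 → 27/2 as m → ∞.
The series converges when 27/2 · |z − 2| < 1, giving R = 2/27.
At z = 56/27: absolute convergence follows by limit comparison with Σ 1/m³.
At z = 52/27: the series is dominated by a constant times Σ 1/m³, which converges (p = 3 > 1).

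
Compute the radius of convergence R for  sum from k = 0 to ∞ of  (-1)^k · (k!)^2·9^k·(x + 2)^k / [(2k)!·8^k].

R = 32/9

Ratio test: |a_{k+1}/a_k| = (k+1)²/[(2k+1)·(2k+2)] · 9/8 → 9/32 as k → ∞.
Hence the series converges for |x + 2| < 1/(9/32) = 32/9, so the radius of convergence is 32/9.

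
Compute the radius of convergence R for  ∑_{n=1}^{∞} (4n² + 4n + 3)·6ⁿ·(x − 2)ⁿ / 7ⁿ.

R = 7/6

By the ratio test, |a_{n+1}/a_n| = [(4(n+1)² + 4(n+1) + 3)/(4n² + 4n + 3)] · 6/7 → 6/7.
Convergence for |x − 2| · 6/7 < 1, i.e. |x − 2| < 7/6. So R = 7/6.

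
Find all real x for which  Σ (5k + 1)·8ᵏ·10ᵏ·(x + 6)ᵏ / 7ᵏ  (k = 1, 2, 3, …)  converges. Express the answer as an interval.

(-487/80, -473/80)

By the ratio test, |a_{k+1}/a_k| = [(5(k+1) + 1)/(5k + 1)] · 8·10/7 → 80/7.
The series converges when 80/7 · |x + 6| < 1, giving R = 7/80.
At x = -473/80: the terms have absolute value of order k, which does not tend to 0, so the series diverges by the divergence test.
Endpoint x = -487/80: the terms do not tend to 0, so the series diverges.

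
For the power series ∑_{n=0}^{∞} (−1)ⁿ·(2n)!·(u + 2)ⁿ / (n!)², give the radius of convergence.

R = 1/4

The ratio of consecutive coefficients is (2n+1)·(2n+2)/(n+1)² → 4.
Thus R = 1/(4) = 1/4.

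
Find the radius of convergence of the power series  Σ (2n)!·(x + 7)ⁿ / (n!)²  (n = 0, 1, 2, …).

Apply the ratio test: |a_{n+1}| / |a_n| = (2n+1)·(2n+2)/(n+1)², which tends to 4 as n → ∞.
The series converges when 4 · |x + 7| < 1, giving R = 1/4.

R = 1/4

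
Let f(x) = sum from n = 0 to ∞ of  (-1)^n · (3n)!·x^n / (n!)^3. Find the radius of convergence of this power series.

R = 1/27

By the ratio test, |a_{n+1}/a_n| = (3n+1)·(3n+2)·(3n+3)/(n+1)³ → 27.
The series converges when 27 · |x| < 1, giving R = 1/27.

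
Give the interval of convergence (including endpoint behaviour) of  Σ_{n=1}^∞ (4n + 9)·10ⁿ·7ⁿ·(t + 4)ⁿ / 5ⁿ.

The ratio of consecutive coefficients is [(4(n+1) + 9)/(4n + 9)] · 10·7/5 → 14.
Convergence for |t + 4| · 14 < 1, i.e. |t + 4| < 1/14. So R = 1/14.
Check t = -55/14: the terms do not tend to 0, so the series diverges.
At t = -57/14: the terms have absolute value of order n, which does not tend to 0, so the series diverges by the divergence test.

(-57/14, -55/14)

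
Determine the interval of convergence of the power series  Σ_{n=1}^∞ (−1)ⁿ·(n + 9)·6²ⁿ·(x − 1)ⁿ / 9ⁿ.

(3/4, 5/4)

Ratio test: |a_{n+1}/a_n| = [((n+1) + 9)/(n + 9)] · 36/9 → 4 as n → ∞.
Hence the series converges for |x − 1| < 1/(4) = 1/4, so the radius of convergence is 1/4.
Endpoint x = 5/4: the terms have absolute value of order n, which does not tend to 0, so the series diverges by the divergence test.
Check x = 3/4: the n-th term does not approach 0; divergence by the term test.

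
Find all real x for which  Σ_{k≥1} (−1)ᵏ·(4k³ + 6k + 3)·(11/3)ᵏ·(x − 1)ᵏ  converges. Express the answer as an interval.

Ratio test: |a_{k+1}/a_k| = [(4(k+1)³ + 6(k+1) + 3)/(4k³ + 6k + 3)] · 11/3 → 11/3 as k → ∞.
The series converges when 11/3 · |x − 1| < 1, giving R = 3/11.
At x = 14/11: the terms do not tend to 0, so the series diverges.
At x = 8/11: the k-th term does not approach 0; divergence by the term test.

(8/11, 14/11)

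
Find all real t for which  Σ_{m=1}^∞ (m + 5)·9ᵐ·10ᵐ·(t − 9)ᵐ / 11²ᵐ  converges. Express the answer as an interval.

(689/90, 931/90)

By the ratio test, |a_{m+1}/a_m| = [((m+1) + 5)/(m + 5)] · 9·10/121 → 90/121.
Thus R = 1/(90/121) = 121/90.
Endpoint t = 931/90: the terms do not tend to 0, so the series diverges.
Endpoint t = 689/90: the terms have absolute value of order m, which does not tend to 0, so the series diverges by the divergence test.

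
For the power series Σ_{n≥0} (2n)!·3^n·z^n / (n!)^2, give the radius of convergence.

Apply the ratio test: |a_{n+1}| / |a_n| = (2n+1)·(2n+2)/(n+1)² · 3, which tends to 12 as n → ∞.
The series converges when 12 · |z| < 1, giving R = 1/12.

R = 1/12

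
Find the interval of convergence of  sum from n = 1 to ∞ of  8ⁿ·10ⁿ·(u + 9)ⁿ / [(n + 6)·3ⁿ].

[-723/80, -717/80)

Apply the ratio test: |a_{n+1}| / |a_n| = [(n + 6)/((n+1) + 6)] · 8·10/3, which tends to 80/3 as n → ∞.
Convergence for |u + 9| · 80/3 < 1, i.e. |u + 9| < 3/80. So R = 3/80.
Endpoint u = -717/80: comparison with the harmonic series Σ 1/n shows the series diverges.
Endpoint u = -723/80: convergence follows from the alternating series test (terms decrease monotonically to 0).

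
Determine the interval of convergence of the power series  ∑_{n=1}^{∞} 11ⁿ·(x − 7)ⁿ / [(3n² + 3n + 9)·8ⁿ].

By the ratio test, |a_{n+1}/a_n| = [(3n² + 3n + 9)/(3(n+1)² + 3(n+1) + 9)] · 11/8 → 11/8.
The series converges when 11/8 · |x − 7| < 1, giving R = 8/11.
Check x = 85/11: the series is dominated by a constant times Σ 1/n², which converges (p = 2 > 1).
Endpoint x = 69/11: the terms are on the order of 1/n², so the series converges absolutely by comparison with the p-series (p = 2 > 1).

[69/11, 85/11]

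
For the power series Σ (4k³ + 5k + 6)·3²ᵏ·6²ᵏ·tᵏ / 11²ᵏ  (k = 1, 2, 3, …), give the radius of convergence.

R = 121/324

By the ratio test, |a_{k+1}/a_k| = [(4(k+1)³ + 5(k+1) + 6)/(4k³ + 5k + 6)] · 9·36/121 → 324/121.
Hence the series converges for |t| < 1/(324/121) = 121/324, so the radius of convergence is 121/324.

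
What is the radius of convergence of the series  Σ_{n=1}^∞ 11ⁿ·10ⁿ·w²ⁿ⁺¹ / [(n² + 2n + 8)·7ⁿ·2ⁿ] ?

R = √385/55

By the ratio test, |a_{n+1}/a_n| = [(n² + 2n + 8)/((n+1)² + 2(n+1) + 8)] · 11·10/(7·2) → 55/7.
Since the exponent of w increases by 2 each term, convergence requires |w|² < 7/55, hence R = √385/55.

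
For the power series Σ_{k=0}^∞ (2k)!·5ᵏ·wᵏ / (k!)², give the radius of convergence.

By the ratio test, |a_{k+1}/a_k| = (2k+1)·(2k+2)/(k+1)² · 5 → 20.
Thus R = 1/(20) = 1/20.

R = 1/20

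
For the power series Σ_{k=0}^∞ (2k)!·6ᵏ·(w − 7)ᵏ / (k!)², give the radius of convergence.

R = 1/24

The ratio of consecutive coefficients is (2k+1)·(2k+2)/(k+1)² · 6 → 24.
Hence the series converges for |w − 7| < 1/(24) = 1/24, so the radius of convergence is 1/24.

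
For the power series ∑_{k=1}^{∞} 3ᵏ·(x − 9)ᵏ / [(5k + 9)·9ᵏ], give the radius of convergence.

The ratio of consecutive coefficients is [(5k + 9)/(5(k+1) + 9)] · 3/9 → 1/3.
The series converges when 1/3 · |x − 9| < 1, giving R = 3.

R = 3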